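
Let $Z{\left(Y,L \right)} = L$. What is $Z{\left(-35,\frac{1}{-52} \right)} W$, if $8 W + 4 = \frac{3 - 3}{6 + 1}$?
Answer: $\frac{1}{104} \approx 0.0096154$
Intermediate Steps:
$W = - \frac{1}{2}$ ($W = - \frac{1}{2} + \frac{\left(3 - 3\right) \frac{1}{6 + 1}}{8} = - \frac{1}{2} + \frac{0 \cdot \frac{1}{7}}{8} = - \frac{1}{2} + \frac{1}{8} \cdot 0 = - \frac{1}{2} + 0 = - \frac{1}{2} \approx -0.5$)
$Z{\left(-35,\frac{1}{-52} \right)} W = \frac{1}{-52} \left(- \frac{1}{2}\right) = \left(- \frac{1}{52}\right) \left(- \frac{1}{2}\right) = \frac{1}{104}$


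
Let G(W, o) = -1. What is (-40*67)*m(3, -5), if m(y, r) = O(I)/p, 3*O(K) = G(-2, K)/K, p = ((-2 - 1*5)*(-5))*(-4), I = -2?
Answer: 67/21 ≈ 3.1905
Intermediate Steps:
p = -140 (p = ((-2 - 5)*(-5))*(-4) = -7*(-5)*(-4) = 35*(-4) = -140)
O(K) = -1/(3*K) (O(K) = (-1/K)/3 = -1/(3*K))
m(y, r) = -1/840 (m(y, r) = -1/3/(-2)/(-140) = -1/3*(-1/2)*(-1/140) = (1/6)*(-1/140) = -1/840)
(-40*67)*m(3, -5) = -40*67*(-1/840) = -2680*(-1/840) = 67/21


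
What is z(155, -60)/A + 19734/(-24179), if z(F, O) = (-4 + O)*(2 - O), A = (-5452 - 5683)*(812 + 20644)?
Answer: -294662782298/361041674265 ≈ -0.81615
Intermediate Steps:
A = -238912560 (A = -11135*21456 = -238912560)
z(155, -60)/A + 19734/(-24179) = (-8 - 1*(-60)² + 6*(-60))/(-238912560) + 19734/(-24179) = (-8 - 1*3600 - 360)*(-1/238912560) + 19734*(-1/24179) = (-8 - 3600 - 360)*(-1/238912560) - 19734/24179 = -3968*(-1/238912560) - 19734/24179 = 248/14932035 - 19734/24179 = -294662782298/361041674265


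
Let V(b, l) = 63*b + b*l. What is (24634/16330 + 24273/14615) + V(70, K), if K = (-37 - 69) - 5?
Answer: -16023022160/4773259 ≈ -3356.8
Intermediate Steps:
K = -111 (K = -106 - 5 = -111)
(24634/16330 + 24273/14615) + V(70, K) = (24634/16330 + 24273/14615) + 70*(63 - 111) = (24634*(1/16330) + 24273*(1/14615)) + 70*(-48) = (12317/8165 + 24273/14615) - 3360 = 15128080/4773259 - 3360 = -16023022160/4773259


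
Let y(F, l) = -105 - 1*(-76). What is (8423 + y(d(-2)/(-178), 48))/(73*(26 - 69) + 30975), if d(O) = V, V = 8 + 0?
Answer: 4197/13918 ≈ 0.30155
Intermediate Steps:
V = 8
d(O) = 8
y(F, l) = -29 (y(F, l) = -105 + 76 = -29)
(8423 + y(d(-2)/(-178), 48))/(73*(26 - 69) + 30975) = (8423 - 29)/(73*(26 - 69) + 30975) = 8394/(73*(-43) + 30975) = 8394/(-3139 + 30975) = 8394/27836 = 8394*(1/27836) = 4197/13918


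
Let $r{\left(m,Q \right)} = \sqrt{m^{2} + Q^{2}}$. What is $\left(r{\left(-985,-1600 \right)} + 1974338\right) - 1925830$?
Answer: $48508 + 5 \sqrt{141209} \approx 50387.0$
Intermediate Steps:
$r{\left(m,Q \right)} = \sqrt{Q^{2} + m^{2}}$
$\left(r{\left(-985,-1600 \right)} + 1974338\right) - 1925830 = \left(\sqrt{\left(-1600\right)^{2} + \left(-985\right)^{2}} + 1974338\right) - 1925830 = \left(\sqrt{2560000 + 970225} + 1974338\right) - 1925830 = \left(\sqrt{3530225} + 1974338\right) - 1925830 = \left(5 \sqrt{141209} + 1974338\right) - 1925830 = \left(1974338 + 5 \sqrt{141209}\right) - 1925830 = 48508 + 5 \sqrt{141209}$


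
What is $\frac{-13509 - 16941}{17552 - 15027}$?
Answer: $- \frac{1218}{101} \approx -12.059$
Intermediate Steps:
$\frac{-13509 - 16941}{17552 - 15027} = - \frac{30450}{2525} = \left(-30450\right) \frac{1}{2525} = - \frac{1218}{101}$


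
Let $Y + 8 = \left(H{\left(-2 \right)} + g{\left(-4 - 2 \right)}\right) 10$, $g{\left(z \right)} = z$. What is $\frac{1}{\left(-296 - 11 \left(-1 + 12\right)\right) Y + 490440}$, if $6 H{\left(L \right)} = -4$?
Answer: $\frac{1}{521576} \approx 1.9173 \cdot 10^{-6}$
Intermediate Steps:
$H{\left(L \right)} = - \frac{2}{3}$ ($H{\left(L \right)} = \frac{1}{6} \left(-4\right) = - \frac{2}{3}$)
$Y = - \frac{224}{3}$ ($Y = -8 + \left(- \frac{2}{3} - 6\right) 10 = -8 - \frac{200}{3} = - \frac{224}{3} \approx -74.667$)
$\frac{1}{\left(-296 - 11 \left(-1 + 12\right)\right) Y + 490440} = \frac{1}{\left(-296 - 11 \left(-1 + 12\right)\right) \left(- \frac{224}{3}\right) + 490440} = \frac{1}{\left(-296 - 121\right) \left(- \frac{224}{3}\right) + 490440} = \frac{1}{\left(-417\right) \left(- \frac{224}{3}\right) + 490440} = \frac{1}{31136 + 490440} = \frac{1}{521576}$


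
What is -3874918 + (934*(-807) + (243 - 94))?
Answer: -4628507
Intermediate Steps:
-3874918 + (934*(-807) + (243 - 94)) = -3874918 + (-753738 + 149) = -3874918 - 753589 = -4628507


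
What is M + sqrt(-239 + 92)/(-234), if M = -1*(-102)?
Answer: 102 - 7*I*sqrt(3)/234 ≈ 102.0 - 0.051813*I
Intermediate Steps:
M = 102
M + sqrt(-239 + 92)/(-234) = 102 + sqrt(-239 + 92)/(-234) = 102 - 7*I*sqrt(3)/234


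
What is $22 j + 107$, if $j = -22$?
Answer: $-377$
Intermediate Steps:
$22 j + 107 = 22 \left(-22\right) + 107 = -484 + 107 = -377$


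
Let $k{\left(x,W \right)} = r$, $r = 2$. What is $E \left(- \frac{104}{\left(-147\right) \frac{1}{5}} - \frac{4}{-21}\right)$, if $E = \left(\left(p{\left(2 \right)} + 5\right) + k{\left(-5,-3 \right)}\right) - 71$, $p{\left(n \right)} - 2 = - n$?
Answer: $- \frac{35072}{147} \approx -238.58$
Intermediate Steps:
$p{\left(n \right)} = 2 - n$
$k{\left(x,W \right)} = 2$
$E = -64$ ($E = \left(\left(\left(2 - 2\right) + 5\right) + 2\right) - 71 = \left(\left(0 + 5\right) + 2\right) - 71 = \left(5 + 2\right) - 71 = 7 - 71 = -64$)
$E \left(- \frac{104}{\left(-147\right) \frac{1}{5}} - \frac{4}{-21}\right) = - 64 \left(- \frac{104}{\left(-147\right) \frac{1}{5}} - \frac{4}{-21}\right) = - 64 \left(- \frac{104}{\left(-147\right) \frac{1}{5}} - - \frac{4}{21}\right) = - 64 \left(- \frac{104}{- \frac{147}{5}} + \frac{4}{21}\right) = - 64 \left(\left(-104\right) \left(- \frac{5}{147}\right) + \frac{4}{21}\right) = - 64 \left(\frac{520}{147} + \frac{4}{21}\right) = \left(-64\right) \frac{548}{147} = - \frac{35072}{147}$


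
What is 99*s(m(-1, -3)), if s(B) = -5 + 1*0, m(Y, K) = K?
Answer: -495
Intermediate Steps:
s(B) = -5 (s(B) = -5 + 0 = -5)
99*s(m(-1, -3)) = 99*(-5) = -495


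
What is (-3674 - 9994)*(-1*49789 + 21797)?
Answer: 382594656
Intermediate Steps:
(-3674 - 9994)*(-1*49789 + 21797) = -13668*(-49789 + 21797) = -13668*(-27992) = 382594656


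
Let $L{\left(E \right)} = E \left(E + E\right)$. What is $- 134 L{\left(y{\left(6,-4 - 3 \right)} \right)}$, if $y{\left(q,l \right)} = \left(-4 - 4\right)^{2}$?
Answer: $-1097728$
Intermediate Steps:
$y{\left(q,l \right)} = 64$ ($y{\left(q,l \right)} = \left(-8\right)^{2} = 64$)
$L{\left(E \right)} = 2 E^{2}$ ($L{\left(E \right)} = E 2 E = 2 E^{2}$)
$- 134 L{\left(y{\left(6,-4 - 3 \right)} \right)} = - 134 \cdot 2 \cdot 64^{2} = - 134 \cdot 2 \cdot 4096 = \left(-134\right) 8192 = -1097728$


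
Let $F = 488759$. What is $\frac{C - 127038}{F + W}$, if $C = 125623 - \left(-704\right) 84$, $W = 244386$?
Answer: $\frac{57721}{733145} \approx 0.078731$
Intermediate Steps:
$C = 184759$ ($C = 125623 - -59136 = 125623 + 59136 = 184759$)
$\frac{C - 127038}{F + W} = \frac{184759 - 127038}{488759 + 244386} = \frac{57721}{733145}$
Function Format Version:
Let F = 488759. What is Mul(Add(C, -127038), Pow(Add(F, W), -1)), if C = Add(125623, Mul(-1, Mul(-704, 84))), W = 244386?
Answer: Rational(57721, 733145) ≈ 0.078731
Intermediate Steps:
C = 184759 (C = Add(125623, Mul(-1, -59136)) = Add(125623, 59136) = 184759)
Mul(Add(C, -127038), Pow(Add(F, W), -1)) = Mul(Add(184759, -127038), Pow(Add(488759, 244386), -1)) = Mul(57721, Pow(733145, -1)) = Mul(57721, Rational(1, 733145)) = Rational(57721, 733145)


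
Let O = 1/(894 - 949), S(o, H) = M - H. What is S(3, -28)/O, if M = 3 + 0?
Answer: -1705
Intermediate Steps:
M = 3
S(o, H) = 3 - H
O = -1/55 (O = 1/(-55) = -1/55 ≈ -0.018182)
S(3, -28)/O = (3 - 1*(-28))/(-1/55) = (3 + 28)*(-55) = 31*(-55) = -1705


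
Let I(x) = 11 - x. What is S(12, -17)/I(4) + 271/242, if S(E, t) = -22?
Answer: -3427/1694 ≈ -2.0230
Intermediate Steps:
S(12, -17)/I(4) + 271/242 = -22/(11 - 1*4) + 271/242 = -22/(11 - 4) + 271*(1/242) = -22/7 + 271/242 = -3427/1694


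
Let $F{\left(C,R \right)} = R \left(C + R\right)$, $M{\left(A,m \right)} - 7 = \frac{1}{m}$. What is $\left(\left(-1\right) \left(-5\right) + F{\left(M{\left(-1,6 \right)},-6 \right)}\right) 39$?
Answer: $-78$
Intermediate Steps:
$M{\left(A,m \right)} = 7 + \frac{1}{m}$
$\left(\left(-1\right) \left(-5\right) + F{\left(M{\left(-1,6 \right)},-6 \right)}\right) 39 = \left(\left(-1\right) \left(-5\right) - 6 \left(\left(7 + \frac{1}{6}\right) - 6\right)\right) 39 = \left(5 - 6 \left(\left(7 + \frac{1}{6}\right) - 6\right)\right) 39 = \left(5 - 6 \left(\frac{43}{6} - 6\right)\right) 39 = \left(5 - 7\right) 39 = \left(-2\right) 39 = -78$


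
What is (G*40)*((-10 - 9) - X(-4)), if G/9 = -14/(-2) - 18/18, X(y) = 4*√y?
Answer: -41040 - 17280*I ≈ -41040.0 - 17280.0*I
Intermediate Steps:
G = 54 (G = 9*(-14/(-2) - 18/18) = 9*(-14*(-½) - 18*1/18) = 9*(7 - 1) = 9*6 = 54)
(G*40)*((-10 - 9) - X(-4)) = (54*40)*((-10 - 9) - 4*√(-4)) = 2160*(-19 - 4*2*I) = 2160*(-19 - 8*I) = -41040 - 17280*I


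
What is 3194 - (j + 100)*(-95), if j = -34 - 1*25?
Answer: 7089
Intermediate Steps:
j = -59 (j = -34 - 25 = -59)
3194 - (j + 100)*(-95) = 3194 - (-59 + 100)*(-95) = 3194 - 41*(-95) = 3194 - 1*(-3895) = 3194 + 3895 = 7089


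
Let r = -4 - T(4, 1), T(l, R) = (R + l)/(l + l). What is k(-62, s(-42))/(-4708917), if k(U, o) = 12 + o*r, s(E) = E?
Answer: -275/6278556 ≈ -4.3800e-5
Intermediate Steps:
T(l, R) = (R + l)/(2*l) (T(l, R) = (R + l)/((2*l)) = (R + l)*(1/(2*l)) = (R + l)/(2*l))
r = -37/8 (r = -4 - (1 + 4)/(2*4) = -4 - 5/(2*4) = -4 - 1*5/8 = -4 - 5/8 = -37/8 ≈ -4.6250)
k(U, o) = 12 - 37*o/8 (k(U, o) = 12 + o*(-37/8) = 12 - 37*o/8)
k(-62, s(-42))/(-4708917) = (12 - 37/8*(-42))/(-4708917) = (12 + 777/4)*(-1/4708917) = (825/4)*(-1/4708917) = -275/6278556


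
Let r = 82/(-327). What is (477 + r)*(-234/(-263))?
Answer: 12159966/28667 ≈ 424.18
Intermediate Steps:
r = -82/327 (r = 82*(-1/327) = -82/327 ≈ -0.25076)
(477 + r)*(-234/(-263)) = (477 - 82/327)*(-234/(-263)) = 155897*(-234*(-1/263))/327 = (155897/327)*(234/263) = 12159966/28667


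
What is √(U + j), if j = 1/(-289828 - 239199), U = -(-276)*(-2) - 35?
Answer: 5*I*√6571337447958/529027 ≈ 24.228*I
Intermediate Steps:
U = -587 (U = -69*8 - 35 = -552 - 35 = -587)
j = -1/529027 (j = 1/(-529027) = -1/529027 ≈ -1.8903e-6)
√(U + j) = √(-587 - 1/529027) = √(-310538850/529027) = 5*I*√6571337447958/529027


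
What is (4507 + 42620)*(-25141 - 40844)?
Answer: -3109675095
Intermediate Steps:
(4507 + 42620)*(-25141 - 40844) = 47127*(-65985) = -3109675095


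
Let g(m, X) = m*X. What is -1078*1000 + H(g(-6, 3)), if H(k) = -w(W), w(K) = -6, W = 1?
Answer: -1077994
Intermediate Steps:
g(m, X) = X*m
H(k) = 6 (H(k) = -1*(-6) = 6)
-1078*1000 + H(g(-6, 3)) = -1078*1000 + 6 = -1078000 + 6 = -1077994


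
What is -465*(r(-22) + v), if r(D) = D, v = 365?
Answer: -159495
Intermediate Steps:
-465*(r(-22) + v) = -465*(-22 + 365) = -465*343 = -159495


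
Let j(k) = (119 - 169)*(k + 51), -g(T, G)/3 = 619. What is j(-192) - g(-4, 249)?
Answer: 8907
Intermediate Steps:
g(T, G) = -1857 (g(T, G) = -3*619 = -1857)
j(k) = -2550 - 50*k (j(k) = -50*(51 + k) = -2550 - 50*k)
j(-192) - g(-4, 249) = (-2550 - 50*(-192)) - 1*(-1857) = (-2550 + 9600) + 1857 = 7050 + 1857 = 8907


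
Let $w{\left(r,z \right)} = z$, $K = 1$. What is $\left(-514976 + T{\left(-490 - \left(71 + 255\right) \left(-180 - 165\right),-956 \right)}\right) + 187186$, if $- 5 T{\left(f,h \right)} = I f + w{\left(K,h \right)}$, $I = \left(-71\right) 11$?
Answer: $\frac{85818386}{5} \approx 1.7164 \cdot 10^{7}$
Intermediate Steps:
$I = -781$
$T{\left(f,h \right)} = - \frac{h}{5} + \frac{781 f}{5}$ ($T{\left(f,h \right)} = - \frac{- 781 f + h}{5} = - \frac{h - 781 f}{5} = - \frac{h}{5} + \frac{781 f}{5}$)
$\left(-514976 + T{\left(-490 - \left(71 + 255\right) \left(-180 - 165\right),-956 \right)}\right) + 187186 = \left(-514976 - \left(- \frac{956}{5} - \frac{781 \left(-490 - \left(71 + 255\right) \left(-180 - 165\right)\right)}{5}\right)\right) + 187186 = \left(-514976 + \left(\frac{956}{5} + \frac{781 \left(-490 - 326 \left(-345\right)\right)}{5}\right)\right) + 187186 = \left(-514976 + \left(\frac{956}{5} + \frac{781 \left(-490 - -112470\right)}{5}\right)\right) + 187186 = \left(-514976 + \left(\frac{956}{5} + \frac{781 \left(-490 + 112470\right)}{5}\right)\right) + 187186 = \left(-514976 + \left(\frac{956}{5} + \frac{781}{5} \cdot 111980\right)\right) + 187186 = \left(-514976 + \left(\frac{956}{5} + 17491276\right)\right) + 187186 = \left(-514976 + \frac{87457336}{5}\right) + 187186 = \frac{84882456}{5} + 187186 = \frac{85818386}{5}$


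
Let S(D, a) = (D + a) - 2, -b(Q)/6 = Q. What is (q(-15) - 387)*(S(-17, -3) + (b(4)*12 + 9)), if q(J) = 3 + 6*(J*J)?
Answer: -290766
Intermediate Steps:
b(Q) = -6*Q
S(D, a) = -2 + D + a
q(J) = 3 + 6*J**2
(q(-15) - 387)*(S(-17, -3) + (b(4)*12 + 9)) = ((3 + 6*(-15)**2) - 387)*((-2 - 17 - 3) + (-6*4*12 + 9)) = ((3 + 6*225) - 387)*(-22 + (-24*12 + 9)) = ((3 + 1350) - 387)*(-22 + (-288 + 9)) = (1353 - 387)*(-22 - 279) = 966*(-301) = -290766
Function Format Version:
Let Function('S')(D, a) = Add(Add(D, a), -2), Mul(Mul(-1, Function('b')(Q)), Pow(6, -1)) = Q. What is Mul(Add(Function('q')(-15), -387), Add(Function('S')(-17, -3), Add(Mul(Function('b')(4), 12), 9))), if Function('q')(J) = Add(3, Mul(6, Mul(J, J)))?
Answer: -290766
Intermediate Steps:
Function('b')(Q) = Mul(-6, Q)
Function('S')(D, a) = Add(-2, D, a)
Function('q')(J) = Add(3, Mul(6, Pow(J, 2)))
Mul(Add(Function('q')(-15), -387), Add(Function('S')(-17, -3), Add(Mul(Function('b')(4), 12), 9))) = Mul(Add(Add(3, Mul(6, Pow(-15, 2))), -387), Add(Add(-2, -17, -3), Add(Mul(Mul(-6, 4), 12), 9))) = Mul(Add(Add(3, Mul(6, 225)), -387), Add(-22, Add(Mul(-24, 12), 9))) = Mul(Add(Add(3, 1350), -387), Add(-22, Add(-288, 9))) = Mul(Add(1353, -387), Add(-22, -279)) = Mul(966, -301) = -290766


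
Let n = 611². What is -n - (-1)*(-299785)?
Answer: -673106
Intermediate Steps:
n = 373321
-n - (-1)*(-299785) = -1*373321 - (-1)*(-299785) = -373321 - 1*299785 = -373321 - 299785 = -673106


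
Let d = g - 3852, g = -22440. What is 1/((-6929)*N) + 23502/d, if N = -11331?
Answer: -307533454201/344041770618 ≈ -0.89388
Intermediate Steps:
d = -26292 (d = -22440 - 3852 = -26292)
1/((-6929)*N) + 23502/d = 1/(-6929*(-11331)) + 23502/(-26292) = -1/6929*(-1/11331) + 23502*(-1/26292) = 1/78512499 - 3917/4382 = -307533454201/344041770618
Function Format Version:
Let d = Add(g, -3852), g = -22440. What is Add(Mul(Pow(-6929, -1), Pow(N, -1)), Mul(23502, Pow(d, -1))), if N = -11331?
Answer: Rational(-307533454201, 344041770618) ≈ -0.89388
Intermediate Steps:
d = -26292 (d = Add(-22440, -3852) = -26292)
Add(Mul(Pow(-6929, -1), Pow(N, -1)), Mul(23502, Pow(d, -1))) = Add(Mul(Pow(-6929, -1), Pow(-11331, -1)), Mul(23502, Pow(-26292, -1))) = Add(Mul(Rational(-1, 6929), Rational(-1, 11331)), Mul(23502, Rational(-1, 26292))) = Add(Rational(1, 78512499), Rational(-3917, 4382)) = Rational(-307533454201, 344041770618)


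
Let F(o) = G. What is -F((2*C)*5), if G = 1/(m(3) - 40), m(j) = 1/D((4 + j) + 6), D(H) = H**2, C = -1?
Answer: 169/6759 ≈ 0.025004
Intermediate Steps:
m(j) = (10 + j)**(-2) (m(j) = 1/(((4 + j) + 6)**2) = 1/((10 + j)**2) = (10 + j)**(-2))
G = -169/6759 (G = 1/((10 + 3)**(-2) - 40) = 1/(13**(-2) - 40) = 1/(1/169 - 40) = 1/(-6759/169) = -169/6759 ≈ -0.025004)
F(o) = -169/6759
-F((2*C)*5) = -1*(-169/6759) = 169/6759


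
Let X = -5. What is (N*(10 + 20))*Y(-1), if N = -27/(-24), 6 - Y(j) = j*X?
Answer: 135/4 ≈ 33.750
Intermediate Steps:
Y(j) = 6 + 5*j (Y(j) = 6 - j*(-5) = 6 - (-5)*j = 6 + 5*j)
N = 9/8 (N = -27*(-1/24) = 9/8 ≈ 1.1250)
(N*(10 + 20))*Y(-1) = (9*(10 + 20)/8)*(6 + 5*(-1)) = ((9/8)*30)*(6 - 5) = (135/4)*1 = 135/4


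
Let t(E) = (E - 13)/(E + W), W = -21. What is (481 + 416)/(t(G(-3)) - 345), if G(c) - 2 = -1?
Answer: -1495/574 ≈ -2.6045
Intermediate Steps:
G(c) = 1 (G(c) = 2 - 1 = 1)
t(E) = (-13 + E)/(-21 + E) (t(E) = (E - 13)/(E - 21) = (-13 + E)/(-21 + E))
(481 + 416)/(t(G(-3)) - 345) = (481 + 416)/((-13 + 1)/(-21 + 1) - 345) = 897/(-12/(-20) - 345) = 897/(-1/20*(-12) - 345) = 897/(⅗ - 345) = 897/(-1722/5) = 897*(-5/1722) = -1495/574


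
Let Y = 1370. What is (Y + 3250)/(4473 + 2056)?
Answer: 4620/6529 ≈ 0.70761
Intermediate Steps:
(Y + 3250)/(4473 + 2056) = (1370 + 3250)/(4473 + 2056) = 4620/6529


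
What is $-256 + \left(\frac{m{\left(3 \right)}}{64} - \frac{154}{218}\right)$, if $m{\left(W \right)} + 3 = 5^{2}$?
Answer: $- \frac{894193}{3488} \approx -256.36$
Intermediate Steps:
$m{\left(W \right)} = 22$ ($m{\left(W \right)} = -3 + 5^{2} = -3 + 25 = 22$)
$-256 + \left(\frac{m{\left(3 \right)}}{64} - \frac{154}{218}\right) = -256 + \left(\frac{22}{64} - \frac{154}{218}\right) = -256 + \left(22 \cdot \frac{1}{64} - \frac{77}{109}\right) = -256 + \left(\frac{11}{32} - \frac{77}{109}\right) = -256 - \frac{1265}{3488} = - \frac{894193}{3488}$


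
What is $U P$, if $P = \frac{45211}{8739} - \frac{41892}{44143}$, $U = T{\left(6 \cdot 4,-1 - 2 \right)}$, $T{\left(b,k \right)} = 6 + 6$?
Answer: $\frac{6518619940}{128588559} \approx 50.694$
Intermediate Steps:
$T{\left(b,k \right)} = 12$
$U = 12$
$P = \frac{1629654985}{385765677}$ ($P = 45211 \cdot \frac{1}{8739} - \frac{41892}{44143} = \frac{45211}{8739} - \frac{41892}{44143} = \frac{1629654985}{385765677} \approx 4.2245$)
$U P = 12 \cdot \frac{1629654985}{385765677} = \frac{6518619940}{128588559}$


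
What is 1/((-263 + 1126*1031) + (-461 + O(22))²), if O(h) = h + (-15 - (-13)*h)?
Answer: 1/1188867 ≈ 8.4114e-7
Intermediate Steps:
O(h) = -15 + 14*h (O(h) = h + (-15 + 13*h) = -15 + 14*h)
1/((-263 + 1126*1031) + (-461 + O(22))²) = 1/((-263 + 1126*1031) + (-461 + (-15 + 14*22))²) = 1/((-263 + 1160906) + (-461 + (-15 + 308))²) = 1/(1160643 + (-461 + 293)²) = 1/(1160643 + (-168)²) = 1/(1160643 + 28224) = 1/1188867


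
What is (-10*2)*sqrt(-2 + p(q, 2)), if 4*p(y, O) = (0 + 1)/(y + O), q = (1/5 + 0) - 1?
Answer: -5*I*sqrt(258)/3 ≈ -26.771*I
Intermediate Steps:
q = -4/5 (q = (1*(1/5) + 0) - 1 = (1/5 + 0) - 1 = 1/5 - 1 = -4/5 ≈ -0.80000)
p(y, O) = 1/(4*(O + y)) (p(y, O) = ((0 + 1)/(y + O))/4 = (1/(O + y))/4 = 1/(4*(O + y)))
(-10*2)*sqrt(-2 + p(q, 2)) = (-10*2)*sqrt(-2 + 1/(4*(2 - 4/5))) = -20*sqrt(-2 + 1/(4*(6/5))) = -20*sqrt(-2 + (1/4)*(5/6)) = -20*sqrt(-2 + 5/24) = -5*I*sqrt(258)/3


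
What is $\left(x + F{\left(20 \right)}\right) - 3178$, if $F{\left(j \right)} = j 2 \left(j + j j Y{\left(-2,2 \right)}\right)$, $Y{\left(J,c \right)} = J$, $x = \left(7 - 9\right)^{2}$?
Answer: $-34374$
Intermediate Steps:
$x = 4$ ($x = \left(-2\right)^{2} = 4$)
$F{\left(j \right)} = 2 j \left(j - 2 j^{2}\right)$ ($F{\left(j \right)} = j 2 \left(j + j j \left(-2\right)\right) = 2 j \left(j + j^{2} \left(-2\right)\right) = 2 j \left(j - 2 j^{2}\right)$)
$\left(x + F{\left(20 \right)}\right) - 3178 = \left(4 + 20^{2} \left(2 - 80\right)\right) - 3178 = \left(4 + 400 \left(2 - 80\right)\right) - 3178 = \left(4 + 400 \left(-78\right)\right) - 3178 = \left(4 - 31200\right) - 3178 = -31196 - 3178 = -34374$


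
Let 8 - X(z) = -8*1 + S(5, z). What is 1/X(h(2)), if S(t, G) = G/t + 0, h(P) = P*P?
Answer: 5/76 ≈ 0.065789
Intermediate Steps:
h(P) = P**2
S(t, G) = G/t
X(z) = 16 - z/5 (X(z) = 8 - (-8*1 + z/5) = 8 - (-8 + z*(1/5)) = 8 - (-8 + z/5) = 8 + (8 - z/5) = 16 - z/5)
1/X(h(2)) = 1/(16 - 1/5*2**2) = 1/(16 - 1/5*4) = 1/(16 - 4/5) = 1/(76/5) = 5/76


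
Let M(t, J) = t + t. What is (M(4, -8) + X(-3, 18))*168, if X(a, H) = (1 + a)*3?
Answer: 336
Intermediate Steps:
M(t, J) = 2*t
X(a, H) = 3 + 3*a
(M(4, -8) + X(-3, 18))*168 = (2*4 + (3 + 3*(-3)))*168 = (8 + (3 - 9))*168 = (8 - 6)*168 = 2*168 = 336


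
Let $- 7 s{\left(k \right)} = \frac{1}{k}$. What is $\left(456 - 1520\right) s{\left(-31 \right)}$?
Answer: $- \frac{152}{31} \approx -4.9032$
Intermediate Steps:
$s{\left(k \right)} = - \frac{1}{7 k}$
$\left(456 - 1520\right) s{\left(-31 \right)} = \left(456 - 1520\right) \left(- \frac{1}{7 \left(-31\right)}\right) = - 1064 \left(\left(- \frac{1}{7}\right) \left(- \frac{1}{31}\right)\right) = \left(-1064\right) \frac{1}{217} = - \frac{152}{31}$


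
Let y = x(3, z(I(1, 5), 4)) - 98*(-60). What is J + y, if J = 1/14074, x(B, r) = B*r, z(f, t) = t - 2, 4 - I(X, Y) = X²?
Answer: 82839565/14074 ≈ 5886.0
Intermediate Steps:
I(X, Y) = 4 - X²
z(f, t) = -2 + t
J = 1/14074 ≈ 7.1053e-5
y = 5886 (y = 3*(-2 + 4) - 98*(-60) = 3*2 + 5880 = 6 + 5880 = 5886)
J + y = 1/14074 + 5886 = 82839565/14074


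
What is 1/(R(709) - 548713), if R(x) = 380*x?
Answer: -1/279293 ≈ -3.5805e-6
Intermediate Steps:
1/(R(709) - 548713) = 1/(380*709 - 548713) = 1/(269420 - 548713) = 1/(-279293) = -1/279293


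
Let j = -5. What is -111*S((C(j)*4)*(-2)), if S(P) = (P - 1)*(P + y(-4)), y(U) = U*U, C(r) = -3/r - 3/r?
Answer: 188256/25 ≈ 7530.2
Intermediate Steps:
C(r) = -6/r
y(U) = U**2
S(P) = (-1 + P)*(16 + P) (S(P) = (P - 1)*(P + (-4)**2) = (-1 + P)*(P + 16) = (-1 + P)*(16 + P))
-111*S((C(j)*4)*(-2)) = -111*(-16 + ((-6/(-5)*4)*(-2))**2 + 15*((-6/(-5)*4)*(-2))) = -111*(-16 + ((-6*(-1/5)*4)*(-2))**2 + 15*((-6*(-1/5)*4)*(-2))) = -111*(-16 + (((6/5)*4)*(-2))**2 + 15*(((6/5)*4)*(-2))) = -111*(-16 + ((24/5)*(-2))**2 + 15*((24/5)*(-2))) = -111*(-16 + (-48/5)**2 + 15*(-48/5)) = -111*(-16 + 2304/25 - 144) = -111*(-1696/25) = 188256/25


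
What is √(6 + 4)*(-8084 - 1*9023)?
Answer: -17107*√10 ≈ -54097.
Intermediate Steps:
√(6 + 4)*(-8084 - 1*9023) = √10*(-8084 - 9023) = √10*(-17107) = -17107*√10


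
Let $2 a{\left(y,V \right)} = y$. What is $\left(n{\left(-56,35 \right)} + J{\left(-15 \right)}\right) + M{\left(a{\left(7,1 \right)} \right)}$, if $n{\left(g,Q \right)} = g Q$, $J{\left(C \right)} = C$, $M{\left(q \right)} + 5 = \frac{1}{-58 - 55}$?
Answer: $- \frac{223741}{113} \approx -1980.0$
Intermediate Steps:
$a{\left(y,V \right)} = \frac{y}{2}$
$M{\left(q \right)} = - \frac{566}{113}$ ($M{\left(q \right)} = -5 + \frac{1}{-58 - 55} = -5 + \frac{1}{-113} = -5 - \frac{1}{113} = - \frac{566}{113}$)
$n{\left(g,Q \right)} = Q g$
$\left(n{\left(-56,35 \right)} + J{\left(-15 \right)}\right) + M{\left(a{\left(7,1 \right)} \right)} = \left(35 \left(-56\right) - 15\right) - \frac{566}{113} = \left(-1960 - 15\right) - \frac{566}{113} = -1975 - \frac{566}{113} = - \frac{223741}{113}$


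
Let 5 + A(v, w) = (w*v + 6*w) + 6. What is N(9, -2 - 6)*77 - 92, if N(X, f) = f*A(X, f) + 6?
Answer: 73674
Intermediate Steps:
A(v, w) = 1 + 6*w + v*w (A(v, w) = -5 + ((w*v + 6*w) + 6) = -5 + ((v*w + 6*w) + 6) = -5 + ((6*w + v*w) + 6) = -5 + (6 + 6*w + v*w) = 1 + 6*w + v*w)
N(X, f) = 6 + f*(1 + 6*f + X*f) (N(X, f) = f*(1 + 6*f + X*f) + 6 = 6 + f*(1 + 6*f + X*f))
N(9, -2 - 6)*77 - 92 = (6 + (-2 - 6)*(1 + 6*(-2 - 6) + 9*(-2 - 6)))*77 - 92 = (6 - 8*(1 + 6*(-8) + 9*(-8)))*77 - 92 = (6 - 8*(1 - 48 - 72))*77 - 92 = (6 - 8*(-119))*77 - 92 = (6 + 952)*77 - 92 = 958*77 - 92 = 73766 - 92 = 73674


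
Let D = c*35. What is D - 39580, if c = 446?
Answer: -23970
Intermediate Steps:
D = 15610 (D = 446*35 = 15610)
D - 39580 = 15610 - 39580 = -23970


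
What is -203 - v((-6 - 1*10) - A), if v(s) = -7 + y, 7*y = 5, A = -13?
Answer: -1377/7 ≈ -196.71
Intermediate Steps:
y = 5/7 (y = (⅐)*5 = 5/7 ≈ 0.71429)
v(s) = -44/7 (v(s) = -7 + 5/7 = -44/7)
-203 - v((-6 - 1*10) - A) = -203 - 1*(-44/7) = -203 + 44/7 = -1377/7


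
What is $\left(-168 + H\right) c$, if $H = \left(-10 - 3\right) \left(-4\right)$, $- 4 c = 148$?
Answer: $4292$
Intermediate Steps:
$c = -37$ ($c = \left(- \frac{1}{4}\right) 148 = -37$)
$H = 52$ ($H = \left(-13\right) \left(-4\right) = 52$)
$\left(-168 + H\right) c = \left(-168 + 52\right) \left(-37\right) = \left(-116\right) \left(-37\right) = 4292$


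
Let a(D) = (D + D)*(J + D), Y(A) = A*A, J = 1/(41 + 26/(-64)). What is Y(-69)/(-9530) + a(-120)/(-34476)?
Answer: -47472809347/35566217310 ≈ -1.3348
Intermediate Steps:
J = 32/1299 (J = 1/(41 + 26*(-1/64)) = 1/(41 - 13/32) = 1/(1299/32) = 32/1299 ≈ 0.024634)
Y(A) = A**2
a(D) = 2*D*(32/1299 + D) (a(D) = (D + D)*(32/1299 + D) = (2*D)*(32/1299 + D) = 2*D*(32/1299 + D))
Y(-69)/(-9530) + a(-120)/(-34476) = (-69)**2/(-9530) + ((2/1299)*(-120)*(32 + 1299*(-120)))/(-34476) = 4761*(-1/9530) + ((2/1299)*(-120)*(32 - 155880))*(-1/34476) = -4761/9530 + ((2/1299)*(-120)*(-155848))*(-1/34476) = -4761/9530 + (12467840/433)*(-1/34476) = -4761/9530 - 3116960/3732027 = -47472809347/35566217310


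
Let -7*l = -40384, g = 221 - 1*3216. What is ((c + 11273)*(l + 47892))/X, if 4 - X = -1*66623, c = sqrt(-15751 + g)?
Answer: 384950404/42399 + 34148*I*sqrt(18746)/42399 ≈ 9079.2 + 110.27*I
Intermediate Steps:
g = -2995 (g = 221 - 3216 = -2995)
l = 40384/7 (l = -1/7*(-40384) = 40384/7 ≈ 5769.1)
c = I*sqrt(18746) (c = sqrt(-15751 - 2995) = sqrt(-18746) = I*sqrt(18746) ≈ 136.92*I)
X = 66627 (X = 4 - (-1)*66623 = 4 - 1*(-66623) = 4 + 66623 = 66627)
((c + 11273)*(l + 47892))/X = ((I*sqrt(18746) + 11273)*(40384/7 + 47892))/66627 = ((11273 + I*sqrt(18746))*(375628/7))*(1/66627) = (4234454444/7 + 375628*I*sqrt(18746)/7)*(1/66627) = 384950404/42399 + 34148*I*sqrt(18746)/42399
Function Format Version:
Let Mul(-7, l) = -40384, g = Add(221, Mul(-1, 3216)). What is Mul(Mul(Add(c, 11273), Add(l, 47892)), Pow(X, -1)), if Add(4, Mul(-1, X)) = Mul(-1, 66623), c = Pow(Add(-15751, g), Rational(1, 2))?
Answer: Add(Rational(384950404, 42399), Mul(Rational(34148, 42399), I, Pow(18746, Rational(1, 2)))) ≈ Add(9079.2, Mul(110.27, I))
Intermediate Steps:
g = -2995 (g = Add(221, -3216) = -2995)
l = Rational(40384, 7) (l = Mul(Rational(-1, 7), -40384) = Rational(40384, 7) ≈ 5769.1)
c = Mul(I, Pow(18746, Rational(1, 2))) (c = Pow(Add(-15751, -2995), Rational(1, 2)) = Pow(-18746, Rational(1, 2)) = Mul(I, Pow(18746, Rational(1, 2))) ≈ Mul(136.92, I))
X = 66627 (X = Add(4, Mul(-1, Mul(-1, 66623))) = Add(4, Mul(-1, -66623)) = Add(4, 66623) = 66627)
Mul(Mul(Add(c, 11273), Add(l, 47892)), Pow(X, -1)) = Mul(Mul(Add(Mul(I, Pow(18746, Rational(1, 2))), 11273), Add(Rational(40384, 7), 47892)), Pow(66627, -1)) = Mul(Mul(Add(11273, Mul(I, Pow(18746, Rational(1, 2)))), Rational(375628, 7)), Rational(1, 66627)) = Mul(Add(Rational(4234454444, 7), Mul(Rational(375628, 7), I, Pow(18746, Rational(1, 2)))), Rational(1, 66627)) = Add(Rational(384950404, 42399), Mul(Rational(34148, 42399), I, Pow(18746, Rational(1, 2))))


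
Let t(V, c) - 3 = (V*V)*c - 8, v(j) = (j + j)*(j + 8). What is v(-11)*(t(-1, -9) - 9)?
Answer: -1518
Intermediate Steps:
v(j) = 2*j*(8 + j) (v(j) = (2*j)*(8 + j) = 2*j*(8 + j))
t(V, c) = -5 + c*V**2 (t(V, c) = 3 + ((V*V)*c - 8) = 3 + (V**2*c - 8) = 3 + (c*V**2 - 8) = 3 + (-8 + c*V**2) = -5 + c*V**2)
v(-11)*(t(-1, -9) - 9) = (2*(-11)*(8 - 11))*((-5 - 9*(-1)**2) - 9) = (2*(-11)*(-3))*((-5 - 9*1) - 9) = 66*((-5 - 9) - 9) = 66*(-14 - 9) = 66*(-23) = -1518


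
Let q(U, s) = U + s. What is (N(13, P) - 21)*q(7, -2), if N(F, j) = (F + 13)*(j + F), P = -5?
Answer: 935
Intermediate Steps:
N(F, j) = (13 + F)*(F + j)
(N(13, P) - 21)*q(7, -2) = ((13**2 + 13*13 + 13*(-5) + 13*(-5)) - 21)*(7 - 2) = ((169 + 169 - 65 - 65) - 21)*5 = (208 - 21)*5 = 187*5 = 935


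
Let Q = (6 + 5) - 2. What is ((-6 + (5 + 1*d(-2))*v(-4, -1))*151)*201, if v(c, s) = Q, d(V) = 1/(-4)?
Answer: 4461597/4 ≈ 1.1154e+6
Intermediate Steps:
d(V) = -¼
Q = 9 (Q = 11 - 2 = 9)
v(c, s) = 9
((-6 + (5 + 1*d(-2))*v(-4, -1))*151)*201 = ((-6 + (5 + 1*(-¼))*9)*151)*201 = ((-6 + (5 - ¼)*9)*151)*201 = ((-6 + (19/4)*9)*151)*201 = ((-6 + 171/4)*151)*201 = ((147/4)*151)*201 = (22197/4)*201 = 4461597/4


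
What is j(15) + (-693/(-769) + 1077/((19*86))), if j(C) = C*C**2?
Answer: 4242803325/1256546 ≈ 3376.6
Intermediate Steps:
j(C) = C**3
j(15) + (-693/(-769) + 1077/((19*86))) = 15**3 + (-693/(-769) + 1077/((19*86))) = 3375 + (-693*(-1/769) + 1077/1634) = 3375 + (693/769 + 1077*(1/1634)) = 3375 + (693/769 + 1077/1634) = 3375 + 1960575/1256546 = 4242803325/1256546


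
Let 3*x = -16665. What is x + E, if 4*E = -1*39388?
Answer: -15402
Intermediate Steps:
x = -5555 (x = (1/3)*(-16665) = -5555)
E = -9847 (E = (-1*39388)/4 = (1/4)*(-39388) = -9847)
x + E = -5555 - 9847 = -15402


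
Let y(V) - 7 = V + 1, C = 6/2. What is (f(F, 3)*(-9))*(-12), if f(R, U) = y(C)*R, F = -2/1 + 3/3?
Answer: -1188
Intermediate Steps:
C = 3 (C = 6*(½) = 3)
F = -1 (F = -2*1 + 3*(⅓) = -2 + 1 = -1)
y(V) = 8 + V (y(V) = 7 + (V + 1) = 7 + (1 + V) = 8 + V)
f(R, U) = 11*R (f(R, U) = (8 + 3)*R = 11*R)
(f(F, 3)*(-9))*(-12) = ((11*(-1))*(-9))*(-12) = -11*(-9)*(-12) = 99*(-12) = -1188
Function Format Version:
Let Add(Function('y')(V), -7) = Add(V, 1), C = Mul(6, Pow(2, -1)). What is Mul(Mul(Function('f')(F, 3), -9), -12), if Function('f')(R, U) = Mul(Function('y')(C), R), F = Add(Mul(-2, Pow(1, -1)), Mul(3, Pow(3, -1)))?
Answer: -1188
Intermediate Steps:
C = 3 (C = Mul(6, Rational(1, 2)) = 3)
F = -1 (F = Add(Mul(-2, 1), Mul(3, Rational(1, 3))) = Add(-2, 1) = -1)
Function('y')(V) = Add(8, V) (Function('y')(V) = Add(7, Add(V, 1)) = Add(7, Add(1, V)) = Add(8, V))
Function('f')(R, U) = Mul(11, R) (Function('f')(R, U) = Mul(Add(8, 3), R) = Mul(11, R))
Mul(Mul(Function('f')(F, 3), -9), -12) = Mul(Mul(Mul(11, -1), -9), -12) = Mul(Mul(-11, -9), -12) = Mul(99, -12) = -1188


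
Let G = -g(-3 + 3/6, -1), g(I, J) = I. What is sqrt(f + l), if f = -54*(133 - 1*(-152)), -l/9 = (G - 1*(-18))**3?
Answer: 3*I*sqrt(165202)/4 ≈ 304.84*I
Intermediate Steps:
G = 5/2 (G = -(-3 + 3/6) = -(-3 + 3*(1/6)) = -(-3 + 1/2) = -1*(-5/2) = 5/2 ≈ 2.5000)
l = -620289/8 (l = -9*(5/2 - 1*(-18))**3 = -9*(5/2 + 18)**3 = -9*(41/2)**3 = -9*68921/8 = -620289/8 ≈ -77536.)
f = -15390 (f = -54*(133 + 152) = -54*285 = -15390)
sqrt(f + l) = sqrt(-15390 - 620289/8) = sqrt(-743409/8) = 3*I*sqrt(165202)/4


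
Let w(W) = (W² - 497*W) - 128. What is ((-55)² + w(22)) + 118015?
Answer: 110462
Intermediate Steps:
w(W) = -128 + W² - 497*W
((-55)² + w(22)) + 118015 = ((-55)² + (-128 + 22² - 497*22)) + 118015 = (3025 + (-128 + 484 - 10934)) + 118015 = (3025 - 10578) + 118015 = -7553 + 118015 = 110462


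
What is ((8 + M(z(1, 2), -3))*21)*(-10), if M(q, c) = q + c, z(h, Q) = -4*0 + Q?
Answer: -1470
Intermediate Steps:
z(h, Q) = Q (z(h, Q) = 0 + Q = Q)
M(q, c) = c + q
((8 + M(z(1, 2), -3))*21)*(-10) = ((8 + (-3 + 2))*21)*(-10) = ((8 - 1)*21)*(-10) = (7*21)*(-10) = 147*(-10) = -1470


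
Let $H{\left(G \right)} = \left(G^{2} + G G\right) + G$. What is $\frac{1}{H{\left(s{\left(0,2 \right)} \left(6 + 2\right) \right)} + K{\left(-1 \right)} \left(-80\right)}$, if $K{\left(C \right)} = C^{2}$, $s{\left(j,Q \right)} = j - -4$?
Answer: $\frac{1}{2000} \approx 0.0005$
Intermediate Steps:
$s{\left(j,Q \right)} = 4 + j$ ($s{\left(j,Q \right)} = j + 4 = 4 + j$)
$H{\left(G \right)} = G + 2 G^{2}$ ($H{\left(G \right)} = \left(G^{2} + G^{2}\right) + G = 2 G^{2} + G = G + 2 G^{2}$)
$\frac{1}{H{\left(s{\left(0,2 \right)} \left(6 + 2\right) \right)} + K{\left(-1 \right)} \left(-80\right)} = \frac{1}{\left(4 + 0\right) \left(6 + 2\right) \left(1 + 2 \left(4 + 0\right) \left(6 + 2\right)\right) + \left(-1\right)^{2} \left(-80\right)} = \frac{1}{4 \cdot 8 \left(1 + 2 \cdot 4 \cdot 8\right) + 1 \left(-80\right)} = \frac{1}{32 \left(1 + 2 \cdot 32\right) - 80} = \frac{1}{32 \left(1 + 64\right) - 80} = \frac{1}{32 \cdot 65 - 80} = \frac{1}{2080 - 80} = \frac{1}{2000}$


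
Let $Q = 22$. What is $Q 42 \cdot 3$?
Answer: $2772$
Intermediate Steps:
$Q 42 \cdot 3 = 22 \cdot 42 \cdot 3 = 924 \cdot 3 = 2772$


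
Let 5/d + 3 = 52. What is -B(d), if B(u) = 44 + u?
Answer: -2161/49 ≈ -44.102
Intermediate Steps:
d = 5/49 (d = 5/(-3 + 52) = 5/49 ≈ 0.10204)
-B(d) = -(44 + 5/49) = -1*2161/49 = -2161/49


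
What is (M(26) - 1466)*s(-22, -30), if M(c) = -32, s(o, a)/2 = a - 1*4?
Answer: 101864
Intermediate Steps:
s(o, a) = -8 + 2*a (s(o, a) = 2*(a - 1*4) = 2*(a - 4) = 2*(-4 + a) = -8 + 2*a)
(M(26) - 1466)*s(-22, -30) = (-32 - 1466)*(-8 + 2*(-30)) = -1498*(-8 - 60) = -1498*(-68) = 101864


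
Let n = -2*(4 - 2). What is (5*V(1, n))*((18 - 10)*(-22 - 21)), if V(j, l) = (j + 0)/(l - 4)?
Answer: 215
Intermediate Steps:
n = -4 (n = -2*2 = -4)
V(j, l) = j/(-4 + l)
(5*V(1, n))*((18 - 10)*(-22 - 21)) = (5*(1/(-4 - 4)))*((18 - 10)*(-22 - 21)) = (5*(1/(-8)))*(8*(-43)) = (5*(1*(-⅛)))*(-344) = (5*(-⅛))*(-344) = -5/8*(-344) = 215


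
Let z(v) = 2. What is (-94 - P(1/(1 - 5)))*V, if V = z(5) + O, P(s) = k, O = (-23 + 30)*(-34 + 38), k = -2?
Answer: -2760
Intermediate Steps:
O = 28 (O = 7*4 = 28)
P(s) = -2
V = 30 (V = 2 + 28 = 30)
(-94 - P(1/(1 - 5)))*V = (-94 - 1*(-2))*30 = (-94 + 2)*30 = -92*30 = -2760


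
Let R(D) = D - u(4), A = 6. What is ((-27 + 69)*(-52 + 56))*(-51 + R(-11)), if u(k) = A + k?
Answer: -12096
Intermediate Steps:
u(k) = 6 + k
R(D) = -10 + D (R(D) = D - (6 + 4) = D - 1*10 = D - 10 = -10 + D)
((-27 + 69)*(-52 + 56))*(-51 + R(-11)) = ((-27 + 69)*(-52 + 56))*(-51 + (-10 - 11)) = (42*4)*(-51 - 21) = 168*(-72) = -12096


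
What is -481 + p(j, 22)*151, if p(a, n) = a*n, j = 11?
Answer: 36061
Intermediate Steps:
-481 + p(j, 22)*151 = -481 + (11*22)*151 = -481 + 242*151 = -481 + 36542 = 36061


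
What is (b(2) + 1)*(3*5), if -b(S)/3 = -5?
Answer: 240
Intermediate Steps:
b(S) = 15 (b(S) = -3*(-5) = 15)
(b(2) + 1)*(3*5) = (15 + 1)*(3*5) = 16*15 = 240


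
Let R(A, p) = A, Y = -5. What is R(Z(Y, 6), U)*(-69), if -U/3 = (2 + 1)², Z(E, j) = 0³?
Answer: 0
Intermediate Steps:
Z(E, j) = 0
U = -27 (U = -3*(2 + 1)² = -3*3² = -3*9 = -27)
R(Z(Y, 6), U)*(-69) = 0*(-69) = 0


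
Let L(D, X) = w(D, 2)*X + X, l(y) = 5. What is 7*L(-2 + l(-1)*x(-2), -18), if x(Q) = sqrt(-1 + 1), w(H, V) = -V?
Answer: 126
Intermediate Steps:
x(Q) = 0 (x(Q) = sqrt(0) = 0)
L(D, X) = -X (L(D, X) = (-1*2)*X + X = -2*X + X = -X)
7*L(-2 + l(-1)*x(-2), -18) = 7*(-1*(-18)) = 7*18 = 126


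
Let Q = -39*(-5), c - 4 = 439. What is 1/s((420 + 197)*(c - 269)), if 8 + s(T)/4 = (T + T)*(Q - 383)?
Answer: -1/161466464 ≈ -6.1932e-9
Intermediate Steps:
c = 443 (c = 4 + 439 = 443)
Q = 195
s(T) = -32 - 1504*T (s(T) = -32 + 4*((T + T)*(195 - 383)) = -32 + 4*((2*T)*(-188)) = -32 + 4*(-376*T) = -32 - 1504*T)
1/s((420 + 197)*(c - 269)) = 1/(-32 - 1504*(420 + 197)*(443 - 269)) = 1/(-32 - 927968*174) = 1/(-32 - 1504*107358) = 1/(-32 - 161466432) = 1/(-161466464) = -1/161466464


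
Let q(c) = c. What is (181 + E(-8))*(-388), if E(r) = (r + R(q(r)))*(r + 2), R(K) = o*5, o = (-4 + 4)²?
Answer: -88852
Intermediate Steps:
o = 0 (o = 0² = 0)
R(K) = 0 (R(K) = 0*5 = 0)
E(r) = r*(2 + r) (E(r) = (r + 0)*(r + 2) = r*(2 + r))
(181 + E(-8))*(-388) = (181 - 8*(2 - 8))*(-388) = (181 - 8*(-6))*(-388) = (181 + 48)*(-388) = 229*(-388) = -88852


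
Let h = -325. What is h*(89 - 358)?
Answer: 87425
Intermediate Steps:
h*(89 - 358) = -325*(89 - 358) = -325*(-269) = 87425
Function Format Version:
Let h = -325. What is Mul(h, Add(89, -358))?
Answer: 87425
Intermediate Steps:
Mul(h, Add(89, -358)) = Mul(-325, Add(89, -358)) = Mul(-325, -269) = 87425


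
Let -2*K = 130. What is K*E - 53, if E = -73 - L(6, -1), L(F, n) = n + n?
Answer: 4562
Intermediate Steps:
K = -65 (K = -½*130 = -65)
L(F, n) = 2*n
E = -71 (E = -73 - 2*(-1) = -73 - 1*(-2) = -73 + 2 = -71)
K*E - 53 = -65*(-71) - 53 = 4615 - 53 = 4562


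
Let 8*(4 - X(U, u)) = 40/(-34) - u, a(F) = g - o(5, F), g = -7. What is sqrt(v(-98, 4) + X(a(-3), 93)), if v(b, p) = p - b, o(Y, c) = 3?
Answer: sqrt(544578)/68 ≈ 10.852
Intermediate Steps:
a(F) = -10 (a(F) = -7 - 1*3 = -7 - 3 = -10)
X(U, u) = 141/34 + u/8 (X(U, u) = 4 - (40/(-34) - u)/8 = 4 - (40*(-1/34) - u)/8 = 4 - (-20/17 - u)/8 = 4 + (5/34 + u/8) = 141/34 + u/8)
sqrt(v(-98, 4) + X(a(-3), 93)) = sqrt((4 - 1*(-98)) + (141/34 + (1/8)*93)) = sqrt((4 + 98) + (141/34 + 93/8)) = sqrt(102 + 2145/136) = sqrt(16017/136) = sqrt(544578)/68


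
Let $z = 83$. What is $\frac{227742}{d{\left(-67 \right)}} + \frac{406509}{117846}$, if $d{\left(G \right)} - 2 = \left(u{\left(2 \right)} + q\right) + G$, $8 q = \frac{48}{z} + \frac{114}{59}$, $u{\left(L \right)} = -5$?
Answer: $- \frac{175052443090933}{53620440666} \approx -3264.7$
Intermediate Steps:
$q = \frac{6147}{19588}$ ($q = \frac{\frac{48}{83} + \frac{114}{59}}{8} = \frac{1}{8} \cdot \frac{12294}{4897} = \frac{6147}{19588} \approx 0.31381$)
$d{\left(G \right)} = - \frac{52617}{19588} + G$ ($d{\left(G \right)} = 2 + \left(\left(-5 + \frac{6147}{19588}\right) + G\right) = 2 + \left(- \frac{91793}{19588} + G\right) = - \frac{52617}{19588} + G$)
$\frac{227742}{d{\left(-67 \right)}} + \frac{406509}{117846} = \frac{227742}{- \frac{52617}{19588} - 67} + \frac{406509}{117846} = \frac{227742}{- \frac{1365013}{19588}} + 406509 \cdot \frac{1}{117846} = 227742 \left(- \frac{19588}{1365013}\right) + \frac{135503}{39282} = - \frac{4461010296}{1365013} + \frac{135503}{39282} = - \frac{175052443090933}{53620440666}$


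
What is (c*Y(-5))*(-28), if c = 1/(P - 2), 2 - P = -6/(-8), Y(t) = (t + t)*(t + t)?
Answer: 11200/3 ≈ 3733.3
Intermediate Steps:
Y(t) = 4*t² (Y(t) = (2*t)*(2*t) = 4*t²)
P = 5/4 (P = 2 - (-6)/(-8) = 2 - (-6)*(-1)/8 = 2 - 1*¾ = 2 - ¾ = 5/4 ≈ 1.2500)
c = -4/3 (c = 1/(5/4 - 2) = 1/(-¾) = -4/3 ≈ -1.3333)
(c*Y(-5))*(-28) = -16*(-5)²/3*(-28) = -16*25/3*(-28) = -4/3*100*(-28) = -400/3*(-28) = 11200/3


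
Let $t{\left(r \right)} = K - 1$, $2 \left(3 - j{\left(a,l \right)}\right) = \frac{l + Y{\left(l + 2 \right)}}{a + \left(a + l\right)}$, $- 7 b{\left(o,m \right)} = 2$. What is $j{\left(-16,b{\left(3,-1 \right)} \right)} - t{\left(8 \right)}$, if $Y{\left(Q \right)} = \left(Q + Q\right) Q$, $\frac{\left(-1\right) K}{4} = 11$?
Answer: $\frac{76073}{1582} \approx 48.087$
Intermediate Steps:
$K = -44$ ($K = \left(-4\right) 11 = -44$)
$b{\left(o,m \right)} = - \frac{2}{7}$ ($b{\left(o,m \right)} = \left(- \frac{1}{7}\right) 2 = - \frac{2}{7}$)
$Y{\left(Q \right)} = 2 Q^{2}$ ($Y{\left(Q \right)} = 2 Q Q = 2 Q^{2}$)
$j{\left(a,l \right)} = 3 - \frac{l + 2 \left(2 + l\right)^{2}}{2 \left(l + 2 a\right)}$ ($j{\left(a,l \right)} = 3 - \frac{\left(l + 2 \left(l + 2\right)^{2}\right) \frac{1}{a + \left(a + l\right)}}{2} = 3 - \frac{\left(l + 2 \left(2 + l\right)^{2}\right) \frac{1}{l + 2 a}}{2} = 3 - \frac{\frac{1}{l + 2 a} \left(l + 2 \left(2 + l\right)^{2}\right)}{2} = 3 - \frac{l + 2 \left(2 + l\right)^{2}}{2 \left(l + 2 a\right)}$)
$t{\left(r \right)} = -45$ ($t{\left(r \right)} = -44 - 1 = -45$)
$j{\left(-16,b{\left(3,-1 \right)} \right)} - t{\left(8 \right)} = \frac{- \left(2 - \frac{2}{7}\right)^{2} + 6 \left(-16\right) + \frac{5}{2} \left(- \frac{2}{7}\right)}{- \frac{2}{7} + 2 \left(-16\right)} - -45 = \frac{- \left(\frac{12}{7}\right)^{2} - 96 - \frac{5}{7}}{- \frac{2}{7} - 32} + 45 = \frac{\left(-1\right) \frac{144}{49} - 96 - \frac{5}{7}}{- \frac{226}{7}} + 45 = - \frac{7 \left(- \frac{144}{49} - 96 - \frac{5}{7}\right)}{226} + 45 = \left(- \frac{7}{226}\right) \left(- \frac{4883}{49}\right) + 45 = \frac{4883}{1582} + 45 = \frac{76073}{1582}$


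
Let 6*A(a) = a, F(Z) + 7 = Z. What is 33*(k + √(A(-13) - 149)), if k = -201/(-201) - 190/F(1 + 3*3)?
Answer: -2057 + 11*I*√5442/2 ≈ -2057.0 + 405.73*I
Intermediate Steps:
F(Z) = -7 + Z
A(a) = a/6
k = -187/3 (k = -201/(-201) - 190/(-7 + (1 + 3*3)) = -201*(-1/201) - 190/(-7 + (1 + 9)) = 1 - 190/(-7 + 10) = 1 - 190/3 = -187/3 ≈ -62.333)
33*(k + √(A(-13) - 149)) = 33*(-187/3 + √((⅙)*(-13) - 149)) = 33*(-187/3 + √(-13/6 - 149)) = 33*(-187/3 + √(-907/6)) = 33*(-187/3 + I*√5442/6) = -2057 + 11*I*√5442/2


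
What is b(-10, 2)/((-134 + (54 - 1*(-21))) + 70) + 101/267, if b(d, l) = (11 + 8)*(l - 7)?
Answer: -24254/2937 ≈ -8.2581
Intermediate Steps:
b(d, l) = -133 + 19*l (b(d, l) = 19*(-7 + l) = -133 + 19*l)
b(-10, 2)/((-134 + (54 - 1*(-21))) + 70) + 101/267 = (-133 + 19*2)/((-134 + (54 - 1*(-21))) + 70) + 101/267 = (-133 + 38)/((-134 + (54 + 21)) + 70) + 101*(1/267) = -95/((-134 + 75) + 70) + 101/267 = -95/(-59 + 70) + 101/267 = -95/11 + 101/267 = -24254/2937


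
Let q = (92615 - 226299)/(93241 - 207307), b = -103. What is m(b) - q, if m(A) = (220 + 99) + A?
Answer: 12252286/57033 ≈ 214.83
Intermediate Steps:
m(A) = 319 + A
q = 66842/57033 (q = -133684/(-114066) = -133684*(-1/114066) = 66842/57033 ≈ 1.1720)
m(b) - q = (319 - 103) - 1*66842/57033 = 216 - 66842/57033 = 12252286/57033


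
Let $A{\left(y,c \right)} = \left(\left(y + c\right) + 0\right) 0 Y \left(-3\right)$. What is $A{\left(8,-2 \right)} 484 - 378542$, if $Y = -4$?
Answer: $-378542$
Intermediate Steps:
$A{\left(y,c \right)} = 0$ ($A{\left(y,c \right)} = \left(\left(y + c\right) + 0\right) 0 \left(-4\right) \left(-3\right) = \left(\left(c + y\right) + 0\right) 0 \left(-3\right) = \left(c + y\right) 0 = 0$)
$A{\left(8,-2 \right)} 484 - 378542 = 0 \cdot 484 - 378542 = 0 - 378542 = -378542$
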